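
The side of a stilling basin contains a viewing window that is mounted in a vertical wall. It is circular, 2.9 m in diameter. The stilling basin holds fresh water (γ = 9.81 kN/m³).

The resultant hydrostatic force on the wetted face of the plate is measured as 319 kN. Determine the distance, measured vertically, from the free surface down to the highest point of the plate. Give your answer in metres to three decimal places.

d_top ≈ 3.473 m

γ = 9.81 kN/m³.
A = π(1.45)² = 6.6052 m².
From F = γ·h_c·A, the centroid depth is h_c = 319/(9.81 × 6.6052) = 4.92307 m.
The centroid is at the centre, 1.45 m below the top of the plate, so the highest point sits at h_top = 4.92307 − 1.45 = 3.47307 m below the surface.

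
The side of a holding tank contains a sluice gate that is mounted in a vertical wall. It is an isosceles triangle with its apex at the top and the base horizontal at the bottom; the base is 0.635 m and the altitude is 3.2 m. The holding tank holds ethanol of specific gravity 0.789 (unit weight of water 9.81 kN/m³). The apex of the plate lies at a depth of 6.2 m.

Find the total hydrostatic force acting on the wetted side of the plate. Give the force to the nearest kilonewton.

γ = 0.789 × 9.81 = 7.74009 kN/m³.
With the apex up, the centroid sits 2h/3 = 2 × 3.2/3 = 2.13333 m below the apex, so the centroid depth is h_c = 6.2 + 2.13333 = 8.33333 m.
A = ½ × 0.635 × 3.2 = 1.016 m².
Resultant F = γ·h_c·A = 7.74009 × 8.33333 × 1.016 = 65.5327 kN.

F ≈ 66 kN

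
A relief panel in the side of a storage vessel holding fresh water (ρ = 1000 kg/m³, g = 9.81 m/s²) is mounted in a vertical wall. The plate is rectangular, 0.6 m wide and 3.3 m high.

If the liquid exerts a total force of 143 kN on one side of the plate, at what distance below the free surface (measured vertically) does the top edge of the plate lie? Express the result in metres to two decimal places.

d_top ≈ 5.71 m

γ = ρg = 1000 × 9.81 = 9810 N/m³ = 9.81 kN/m³.
A = 0.6 × 3.3 = 1.98 m².
From F = γ·h_c·A, the centroid depth is h_c = 143/(9.81 × 1.98) = 7.3621 m.
The centroid lies 3.3/2 = 1.65 m below the top edge, so the top edge sits at h_top = 7.3621 − 1.65 = 5.7121 m below the surface.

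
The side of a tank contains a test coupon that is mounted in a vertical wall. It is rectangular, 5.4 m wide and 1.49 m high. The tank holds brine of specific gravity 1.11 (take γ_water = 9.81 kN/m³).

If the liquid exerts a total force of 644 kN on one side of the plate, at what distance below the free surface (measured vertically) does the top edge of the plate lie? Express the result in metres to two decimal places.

γ = 1.11 × 9.81 = 10.8891 kN/m³.
A = 5.4 × 1.49 = 8.046 m².
From F = γ·h_c·A, the centroid depth is h_c = 644/(10.8891 × 8.046) = 7.35045 m.
The centroid lies 1.49/2 = 0.745 m below the top edge, so the top edge sits at h_top = 7.35045 − 0.745 = 6.60545 m below the surface.

d_top ≈ 6.61 m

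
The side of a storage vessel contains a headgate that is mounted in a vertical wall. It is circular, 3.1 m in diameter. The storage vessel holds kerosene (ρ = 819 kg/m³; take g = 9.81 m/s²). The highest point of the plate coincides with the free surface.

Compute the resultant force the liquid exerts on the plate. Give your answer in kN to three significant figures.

γ = ρg = 819 × 9.81 / 1000 = 8.03439 kN/m³.
The centroid is at the centre, 1.55 m below the top of the plate, so the centroid depth is h_c = 1.55 m.
A = π(1.55)² = 7.54768 m².
Resultant F = γ·h_c·A = 8.03439 × 1.55 × 7.54768 = 93.9936 kN.

F ≈ 94.0 kN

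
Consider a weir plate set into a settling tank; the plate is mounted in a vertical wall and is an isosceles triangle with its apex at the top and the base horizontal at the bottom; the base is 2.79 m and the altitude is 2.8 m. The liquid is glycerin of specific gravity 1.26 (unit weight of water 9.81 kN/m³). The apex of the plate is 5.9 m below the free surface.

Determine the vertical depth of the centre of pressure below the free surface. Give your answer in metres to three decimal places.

γ = 1.26 × 9.81 = 12.3606 kN/m³.
With the apex up, the centroid sits 2h/3 = 2 × 2.8/3 = 1.86667 m below the apex, so the centroid depth is h_c = 5.9 + 1.86667 = 7.76667 m.
A = ½ × 2.79 × 2.8 = 3.906 m².
Resultant F = γ·h_c·A = 12.3606 × 7.76667 × 3.906 = 374.979 kN.
I_c = b·h³/36 = 2.79 × 2.8³/36 = 1.70128 m⁴.
Centre of pressure: y_p = y_c + I_c/(y_c·A) = 7.76667 + 1.70128/(7.76667 × 3.906) = 7.76667 + 0.0560801 = 7.82275 m along the plane.

h_p = 7.823 m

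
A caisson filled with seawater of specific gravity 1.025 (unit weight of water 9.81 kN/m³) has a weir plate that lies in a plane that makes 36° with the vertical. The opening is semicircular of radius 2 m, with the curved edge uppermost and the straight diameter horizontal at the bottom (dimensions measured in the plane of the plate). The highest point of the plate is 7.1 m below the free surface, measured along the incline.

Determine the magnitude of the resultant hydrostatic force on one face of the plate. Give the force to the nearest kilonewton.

γ = 1.025 × 9.81 = 10.05525 kN/m³.
The plate makes 36° with the vertical, i.e. θ = 90° − 36° = 54° to the horizontal. Measuring y along the incline from the free-surface line, vertical depth h = y·sinθ with sinθ = 0.809017.
The centroid lies 4r/(3π) = 0.848826 m above the diameter, so r − 4r/(3π) = 2 − 0.848826 = 1.15117 m below the topmost point, so y_c = 7.1 + 1.15117 = 8.25117 m and h_c = 8.25117 × 0.809017 = 6.67534 m.
A = πr²/2 = π × 2²/2 = 6.28319 m².
Resultant F = γ·h_c·A = 10.05525 × 6.67534 × 6.28319 = 421.742 kN.

F ≈ 422 kN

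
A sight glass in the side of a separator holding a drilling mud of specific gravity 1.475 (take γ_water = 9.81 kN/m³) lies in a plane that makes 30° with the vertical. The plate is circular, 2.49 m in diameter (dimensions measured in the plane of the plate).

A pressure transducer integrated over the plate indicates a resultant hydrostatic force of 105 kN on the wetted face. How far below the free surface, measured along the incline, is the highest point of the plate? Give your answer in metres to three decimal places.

γ = 1.475 × 9.81 = 14.46975 kN/m³.
A = π(1.245)² = 4.86955 m².
From F = γ·h_c·A, the centroid depth is h_c = 105/(14.46975 × 4.86955) = 1.49018 m.
The plate makes 30° with the vertical, i.e. θ = 90° − 30° = 60° to the horizontal. Measuring y along the incline from the free-surface line, vertical depth h = y·sinθ with sinθ = 0.866025.
Along the incline, y_c = h_c/sinθ = 1.49018/0.866025 = 1.72071 m.
The centroid is at the centre, 1.245 m below the top of the plate, so the highest point sits at y_top = 1.72071 − 1.245 = 0.47571 m along the incline.

y_top ≈ 0.476 m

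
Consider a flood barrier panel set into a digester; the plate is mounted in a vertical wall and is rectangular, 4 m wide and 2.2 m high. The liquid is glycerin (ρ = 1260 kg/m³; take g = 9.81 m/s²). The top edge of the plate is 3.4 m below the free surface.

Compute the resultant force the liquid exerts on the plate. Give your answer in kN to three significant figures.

F ≈ 489 kN

γ = ρg = 1260 × 9.81 / 1000 = 12.3606 kN/m³.
The centroid lies 2.2/2 = 1.1 m below the top edge, so the centroid depth is h_c = 3.4 + 1.1 = 4.5 m.
A = 4 × 2.2 = 8.8 m².
Resultant F = γ·h_c·A = 12.3606 × 4.5 × 8.8 = 489.48 kN.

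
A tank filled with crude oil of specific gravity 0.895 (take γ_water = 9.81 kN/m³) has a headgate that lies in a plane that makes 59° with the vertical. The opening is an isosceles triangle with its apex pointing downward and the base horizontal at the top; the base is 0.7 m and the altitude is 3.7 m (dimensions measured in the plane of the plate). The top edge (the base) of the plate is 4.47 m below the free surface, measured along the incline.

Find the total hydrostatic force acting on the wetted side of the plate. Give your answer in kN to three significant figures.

γ = 0.895 × 9.81 = 8.77995 kN/m³.
The plate makes 59° with the vertical, i.e. θ = 90° − 59° = 31° to the horizontal. Measuring y along the incline from the free-surface line, vertical depth h = y·sinθ with sinθ = 0.515038.
With the apex down, the centroid sits h/3 = 3.7/3 = 1.23333 m below the base (the top edge), so y_c = 4.47 + 1.23333 = 5.70333 m and h_c = 5.70333 × 0.515038 = 2.93743 m.
A = ½ × 0.7 × 3.7 = 1.295 m².
Resultant F = γ·h_c·A = 8.77995 × 2.93743 × 1.295 = 33.3987 kN.

F ≈ 33.4 kN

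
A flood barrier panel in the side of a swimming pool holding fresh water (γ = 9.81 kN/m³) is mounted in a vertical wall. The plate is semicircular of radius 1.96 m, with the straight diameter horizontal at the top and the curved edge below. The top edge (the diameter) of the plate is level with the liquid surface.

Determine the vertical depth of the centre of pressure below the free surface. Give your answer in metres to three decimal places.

h_p = 1.155 m

γ = 9.81 kN/m³.
The centroid of a semicircle lies 4r/(3π) = 0.83185 m from the diameter, here below the top edge, so the centroid depth is h_c = 0.83185 m.
A = πr²/2 = π × 1.96²/2 = 6.03437 m².
Resultant F = γ·h_c·A = 9.81 × 0.83185 × 6.03437 = 49.2432 kN.
I_c = (π/8 − 8/(9π))·r⁴ = 0.109757 × 1.96⁴ = 1.61978 m⁴.
Centre of pressure: y_p = y_c + I_c/(y_c·A) = 0.83185 + 1.61978/(0.83185 × 6.03437) = 0.83185 + 0.322685 = 1.15454 m along the plane.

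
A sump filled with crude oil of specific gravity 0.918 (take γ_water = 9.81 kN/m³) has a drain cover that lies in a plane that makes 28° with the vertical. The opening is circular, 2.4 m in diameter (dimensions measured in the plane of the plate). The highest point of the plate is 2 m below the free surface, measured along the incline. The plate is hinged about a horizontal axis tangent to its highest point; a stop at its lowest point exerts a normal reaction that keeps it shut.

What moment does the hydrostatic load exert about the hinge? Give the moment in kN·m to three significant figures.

M ≈ 151 kN·m

γ = 0.918 × 9.81 = 9.00558 kN/m³.
The plate makes 28° with the vertical, i.e. θ = 90° − 28° = 62° to the horizontal. Measuring y along the incline from the free-surface line, vertical depth h = y·sinθ with sinθ = 0.882948.
The centroid is at the centre, 1.2 m below the top of the plate, so y_c = 2 + 1.2 = 3.2 m and h_c = 3.2 × 0.882948 = 2.82543 m.
A = π(1.2)² = 4.52389 m².
Resultant F = γ·h_c·A = 9.00558 × 2.82543 × 4.52389 = 115.109 kN.
I_c = πr⁴/4 = π × 1.2⁴/4 = 1.6286 m⁴.
Centre of pressure: y_p = y_c + I_c/(y_c·A) = 3.2 + 1.6286/(3.2 × 4.52389) = 3.2 + 0.1125 = 3.3125 m along the plane.
The resultant acts 1.2 + 0.1125 = 1.3125 m (along the plate) below the hinge at the top edge, so the moment about the hinge is M = F × 1.3125 = 115.109 × 1.3125 = 151.081 kN·m.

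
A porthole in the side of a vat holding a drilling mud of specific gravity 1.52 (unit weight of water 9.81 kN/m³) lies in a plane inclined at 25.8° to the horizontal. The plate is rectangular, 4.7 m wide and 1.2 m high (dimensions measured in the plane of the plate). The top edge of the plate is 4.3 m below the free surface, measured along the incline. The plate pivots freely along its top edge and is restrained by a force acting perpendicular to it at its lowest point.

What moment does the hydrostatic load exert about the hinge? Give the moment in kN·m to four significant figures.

γ = 1.52 × 9.81 = 14.9112 kN/m³.
Let θ = 25.8° be the plate's angle to the horizontal; measure y along the incline from where the plane meets the free surface. Vertical depth h = y·sinθ with sinθ = 0.435231.
The centroid lies 1.2/2 = 0.6 m below the top edge, so y_c = 4.3 + 0.6 = 4.9 m and h_c = 4.9 × 0.435231 = 2.13263 m.
A = 4.7 × 1.2 = 5.64 m².
Resultant F = γ·h_c·A = 14.9112 × 2.13263 × 5.64 = 179.352 kN.
I_c = b·h³/12 = 4.7 × 1.2³/12 = 0.6768 m⁴.
Centre of pressure: y_p = y_c + I_c/(y_c·A) = 4.9 + 0.6768/(4.9 × 5.64) = 4.9 + 0.0244898 = 4.92449 m along the plane.
The resultant acts 0.6 + 0.0244898 = 0.62449 m (along the plate) below the hinge at the top edge, so the moment about the hinge is M = F × 0.62449 = 179.352 × 0.62449 = 112.004 kN·m.

M ≈ 112.0 kN·m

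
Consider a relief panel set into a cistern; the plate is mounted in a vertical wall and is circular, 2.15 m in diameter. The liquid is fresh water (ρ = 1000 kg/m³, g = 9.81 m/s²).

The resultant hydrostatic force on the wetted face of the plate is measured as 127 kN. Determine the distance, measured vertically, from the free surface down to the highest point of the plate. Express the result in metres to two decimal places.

d_top ≈ 2.49 m

γ = ρg = 1000 × 9.81 = 9810 N/m³ = 9.81 kN/m³.
A = π(1.075)² = 3.6305 m².
From F = γ·h_c·A, the centroid depth is h_c = 127/(9.81 × 3.6305) = 3.56589 m.
The centroid is at the centre, 1.075 m below the top of the plate, so the highest point sits at h_top = 3.56589 − 1.075 = 2.49089 m below the surface.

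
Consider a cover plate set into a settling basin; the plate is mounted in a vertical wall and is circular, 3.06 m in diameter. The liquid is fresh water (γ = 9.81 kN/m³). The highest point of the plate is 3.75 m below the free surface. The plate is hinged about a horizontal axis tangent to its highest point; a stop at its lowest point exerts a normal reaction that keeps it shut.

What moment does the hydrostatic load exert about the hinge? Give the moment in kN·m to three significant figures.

M ≈ 625 kN·m

γ = 9.81 kN/m³.
The centroid is at the centre, 1.53 m below the top of the plate, so the centroid depth is h_c = 3.75 + 1.53 = 5.28 m.
A = π(1.53)² = 7.35415 m².
Resultant F = γ·h_c·A = 9.81 × 5.28 × 7.35415 = 380.921 kN.
I_c = πr⁴/4 = π × 1.53⁴/4 = 4.30383 m⁴.
Centre of pressure: y_p = y_c + I_c/(y_c·A) = 5.28 + 4.30383/(5.28 × 7.35415) = 5.28 + 0.110838 = 5.39084 m along the plane.
The resultant acts 1.53 + 0.110838 = 1.64084 m (along the plate) below the hinge at the top edge, so the moment about the hinge is M = F × 1.64084 = 380.921 × 1.64084 = 625.03 kN·m.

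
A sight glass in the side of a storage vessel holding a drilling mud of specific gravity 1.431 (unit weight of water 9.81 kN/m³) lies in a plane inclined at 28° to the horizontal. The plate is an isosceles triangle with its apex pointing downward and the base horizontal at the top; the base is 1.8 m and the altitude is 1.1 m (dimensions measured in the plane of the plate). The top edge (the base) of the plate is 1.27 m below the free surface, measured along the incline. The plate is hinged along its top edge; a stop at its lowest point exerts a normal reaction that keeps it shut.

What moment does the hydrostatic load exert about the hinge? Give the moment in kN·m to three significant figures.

γ = 1.431 × 9.81 = 14.03811 kN/m³.
Let θ = 28° be the plate's angle to the horizontal; measure y along the incline from where the plane meets the free surface. Vertical depth h = y·sinθ with sinθ = 0.469472.
With the apex down, the centroid sits h/3 = 1.1/3 = 0.366667 m below the base (the top edge), so y_c = 1.27 + 0.366667 = 1.63667 m and h_c = 1.63667 × 0.469472 = 0.768371 m.
A = ½ × 1.8 × 1.1 = 0.99 m².
Resultant F = γ·h_c·A = 14.03811 × 0.768371 × 0.99 = 10.6786 kN.
I_c = b·h³/36 = 1.8 × 1.1³/36 = 0.06655 m⁴.
Centre of pressure: y_p = y_c + I_c/(y_c·A) = 1.63667 + 0.06655/(1.63667 × 0.99) = 1.63667 + 0.0410726 = 1.67774 m along the plane.
The resultant acts 0.366667 + 0.0410726 = 0.40774 m (along the plate) below the hinge at the top edge, so the moment about the hinge is M = F × 0.40774 = 10.6786 × 0.40774 = 4.35409 kN·m.

M ≈ 4.35 kN·m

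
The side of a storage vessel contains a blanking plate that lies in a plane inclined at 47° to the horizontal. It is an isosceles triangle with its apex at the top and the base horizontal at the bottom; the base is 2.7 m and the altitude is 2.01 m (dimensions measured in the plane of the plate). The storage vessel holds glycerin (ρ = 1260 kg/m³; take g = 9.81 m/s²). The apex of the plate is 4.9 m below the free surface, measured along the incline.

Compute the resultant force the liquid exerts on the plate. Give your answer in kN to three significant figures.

F ≈ 153 kN

γ = ρg = 1260 × 9.81 / 1000 = 12.3606 kN/m³.
Let θ = 47° be the plate's angle to the horizontal; measure y along the incline from where the plane meets the free surface. Vertical depth h = y·sinθ with sinθ = 0.731354.
With the apex up, the centroid sits 2h/3 = 2 × 2.01/3 = 1.34 m below the apex, so y_c = 4.9 + 1.34 = 6.24 m and h_c = 6.24 × 0.731354 = 4.56365 m.
A = ½ × 2.7 × 2.01 = 2.7135 m².
Resultant F = γ·h_c·A = 12.3606 × 4.56365 × 2.7135 = 153.067 kN.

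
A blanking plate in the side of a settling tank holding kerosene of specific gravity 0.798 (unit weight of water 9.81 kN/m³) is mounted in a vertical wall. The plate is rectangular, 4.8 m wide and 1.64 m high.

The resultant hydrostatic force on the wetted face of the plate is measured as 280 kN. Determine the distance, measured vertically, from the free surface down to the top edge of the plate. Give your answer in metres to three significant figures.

γ = 0.798 × 9.81 = 7.82838 kN/m³.
A = 4.8 × 1.64 = 7.872 m².
From F = γ·h_c·A, the centroid depth is h_c = 280/(7.82838 × 7.872) = 4.54361 m.
The centroid lies 1.64/2 = 0.82 m below the top edge, so the top edge sits at h_top = 4.54361 − 0.82 = 3.72361 m below the surface.

d_top ≈ 3.72 m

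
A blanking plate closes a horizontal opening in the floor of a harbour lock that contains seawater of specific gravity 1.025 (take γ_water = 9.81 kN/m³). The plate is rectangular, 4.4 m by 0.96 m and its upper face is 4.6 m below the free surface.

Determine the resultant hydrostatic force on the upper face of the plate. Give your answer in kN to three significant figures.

F ≈ 195 kN

γ = 1.025 × 9.81 = 10.05525 kN/m³.
The plate is horizontal, so pressure is uniform at p = γ·h = 10.05525 × 4.6 = 46.2541 kN/m².
A = 4.4 × 0.96 = 4.224 m².
F = p·A = 46.2541 × 4.224 = 195.377 kN.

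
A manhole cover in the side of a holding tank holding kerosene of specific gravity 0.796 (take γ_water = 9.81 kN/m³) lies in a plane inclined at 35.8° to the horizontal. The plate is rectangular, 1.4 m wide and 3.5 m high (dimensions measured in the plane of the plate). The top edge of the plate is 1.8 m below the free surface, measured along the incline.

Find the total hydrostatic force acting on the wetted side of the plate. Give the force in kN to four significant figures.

γ = 0.796 × 9.81 = 7.80876 kN/m³.
Let θ = 35.8° be the plate's angle to the horizontal; measure y along the incline from where the plane meets the free surface. Vertical depth h = y·sinθ with sinθ = 0.584958.
The centroid lies 3.5/2 = 1.75 m below the top edge, so y_c = 1.8 + 1.75 = 3.55 m and h_c = 3.55 × 0.584958 = 2.0766 m.
A = 1.4 × 3.5 = 4.9 m².
Resultant F = γ·h_c·A = 7.80876 × 2.0766 × 4.9 = 79.4568 kN.

F ≈ 79.46 kN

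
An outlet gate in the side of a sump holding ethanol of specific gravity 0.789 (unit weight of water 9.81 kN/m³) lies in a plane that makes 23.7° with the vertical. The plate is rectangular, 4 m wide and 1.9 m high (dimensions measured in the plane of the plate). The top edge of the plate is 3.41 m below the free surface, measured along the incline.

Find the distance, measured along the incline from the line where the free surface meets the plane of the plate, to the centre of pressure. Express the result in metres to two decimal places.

y_p = 4.43 m

γ = 0.789 × 9.81 = 7.74009 kN/m³.
The plate makes 23.7° with the vertical, i.e. θ = 90° − 23.7° = 66.3° to the horizontal. Measuring y along the incline from the free-surface line, vertical depth h = y·sinθ with sinθ = 0.915663.
The centroid lies 1.9/2 = 0.95 m below the top edge, so y_c = 3.41 + 0.95 = 4.36 m and h_c = 4.36 × 0.915663 = 3.99229 m.
A = 4 × 1.9 = 7.6 m².
Resultant F = γ·h_c·A = 7.74009 × 3.99229 × 7.6 = 234.845 kN.
I_c = b·h³/12 = 4 × 1.9³/12 = 2.28633 m⁴.
Centre of pressure: y_p = y_c + I_c/(y_c·A) = 4.36 + 2.28633/(4.36 × 7.6) = 4.36 + 0.0689984 = 4.429 m along the plane.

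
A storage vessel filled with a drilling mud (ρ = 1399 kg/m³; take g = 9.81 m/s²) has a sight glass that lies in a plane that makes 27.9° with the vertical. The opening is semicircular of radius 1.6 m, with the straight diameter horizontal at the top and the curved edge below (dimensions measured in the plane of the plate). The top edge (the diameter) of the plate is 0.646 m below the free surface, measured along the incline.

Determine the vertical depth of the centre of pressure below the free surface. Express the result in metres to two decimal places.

γ = ρg = 1399 × 9.81 / 1000 = 13.72419 kN/m³.
The plate makes 27.9° with the vertical, i.e. θ = 90° − 27.9° = 62.1° to the horizontal. Measuring y along the incline from the free-surface line, vertical depth h = y·sinθ with sinθ = 0.883766.
The centroid of a semicircle lies 4r/(3π) = 0.679061 m from the diameter, here below the top edge, so y_c = 0.646 + 0.679061 = 1.32506 m and h_c = 1.32506 × 0.883766 = 1.17104 m.
A = πr²/2 = π × 1.6²/2 = 4.02124 m².
Resultant F = γ·h_c·A = 13.72419 × 1.17104 × 4.02124 = 64.6277 kN.
I_c = (π/8 − 8/(9π))·r⁴ = 0.109757 × 1.6⁴ = 0.719303 m⁴.
Centre of pressure: y_p = y_c + I_c/(y_c·A) = 1.32506 + 0.719303/(1.32506 × 4.02124) = 1.32506 + 0.134995 = 1.46005 m along the plane.
Vertically, h_p = y_p·sinθ = 1.46005 × 0.883766 = 1.29034 m.

h_p = 1.29 m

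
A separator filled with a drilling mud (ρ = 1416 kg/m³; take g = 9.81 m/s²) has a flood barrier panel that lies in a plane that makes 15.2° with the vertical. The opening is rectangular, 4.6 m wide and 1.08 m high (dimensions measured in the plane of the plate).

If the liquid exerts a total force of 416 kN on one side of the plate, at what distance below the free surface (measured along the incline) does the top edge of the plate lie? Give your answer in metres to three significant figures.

y_top ≈ 5.71 m

γ = ρg = 1416 × 9.81 / 1000 = 13.89096 kN/m³.
A = 4.6 × 1.08 = 4.968 m².
From F = γ·h_c·A, the centroid depth is h_c = 416/(13.89096 × 4.968) = 6.02809 m.
The plate makes 15.2° with the vertical, i.e. θ = 90° − 15.2° = 74.8° to the horizontal. Measuring y along the incline from the free-surface line, vertical depth h = y·sinθ with sinθ = 0.965016.
Along the incline, y_c = h_c/sinθ = 6.02809/0.965016 = 6.24662 m.
The centroid lies 1.08/2 = 0.54 m below the top edge, so the top edge sits at y_top = 6.24662 − 0.54 = 5.70662 m along the incline.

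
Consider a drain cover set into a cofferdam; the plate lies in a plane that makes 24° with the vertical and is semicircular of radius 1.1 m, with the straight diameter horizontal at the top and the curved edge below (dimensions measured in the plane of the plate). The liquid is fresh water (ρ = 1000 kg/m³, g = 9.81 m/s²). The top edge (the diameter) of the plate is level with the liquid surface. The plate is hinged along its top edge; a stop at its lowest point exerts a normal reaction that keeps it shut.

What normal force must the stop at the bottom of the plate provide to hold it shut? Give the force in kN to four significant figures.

P ≈ 4.684 kN

γ = ρg = 1000 × 9.81 = 9810 N/m³ = 9.81 kN/m³.
The plate makes 24° with the vertical, i.e. θ = 90° − 24° = 66° to the horizontal. Measuring y along the incline from the free-surface line, vertical depth h = y·sinθ with sinθ = 0.913545.
The centroid of a semicircle lies 4r/(3π) = 0.466854 m from the diameter, here below the top edge, so y_c = 0.466854 m and h_c = 0.466854 × 0.913545 = 0.426492 m.
A = πr²/2 = π × 1.1²/2 = 1.90066 m².
Resultant F = γ·h_c·A = 9.81 × 0.426492 × 1.90066 = 7.95215 kN.
I_c = (π/8 − 8/(9π))·r⁴ = 0.109757 × 1.1⁴ = 0.160695 m⁴.
Centre of pressure: y_p = y_c + I_c/(y_c·A) = 0.466854 + 0.160695/(0.466854 × 1.90066) = 0.466854 + 0.181099 = 0.647953 m along the plane.
The resultant acts 0.466854 + 0.181099 = 0.647953 m (along the plate) below the hinge at the top edge, so the moment about the hinge is M = F × 0.647953 = 7.95215 × 0.647953 = 5.15262 kN·m.
A normal force at the bottom, 1.1 m from the hinge, must supply this moment: P = 5.15262/1.1 = 4.6842 kN.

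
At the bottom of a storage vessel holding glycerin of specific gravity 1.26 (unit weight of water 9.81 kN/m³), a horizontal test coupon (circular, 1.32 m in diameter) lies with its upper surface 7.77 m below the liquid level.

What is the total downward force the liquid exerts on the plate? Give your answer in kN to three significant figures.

F ≈ 131 kN

γ = 1.26 × 9.81 = 12.3606 kN/m³.
The plate is horizontal, so pressure is uniform at p = γ·h = 12.3606 × 7.77 = 96.0419 kN/m².
A = π(0.66)² = 1.36848 m².
F = p·A = 96.0419 × 1.36848 = 131.431 kN.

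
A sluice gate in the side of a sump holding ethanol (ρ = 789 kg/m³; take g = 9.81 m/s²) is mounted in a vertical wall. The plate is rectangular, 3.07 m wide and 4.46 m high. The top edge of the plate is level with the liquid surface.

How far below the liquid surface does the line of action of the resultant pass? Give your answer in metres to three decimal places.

γ = ρg = 789 × 9.81 / 1000 = 7.74009 kN/m³.
The centroid lies 4.46/2 = 2.23 m below the top edge, so the centroid depth is h_c = 2.23 m.
A = 3.07 × 4.46 = 13.6922 m².
Resultant F = γ·h_c·A = 7.74009 × 2.23 × 13.6922 = 236.333 kN.
I_c = b·h³/12 = 3.07 × 4.46³/12 = 22.6966 m⁴.
Centre of pressure: y_p = y_c + I_c/(y_c·A) = 2.23 + 22.6966/(2.23 × 13.6922) = 2.23 + 0.743332 = 2.97333 m along the plane.

h_p = 2.973 m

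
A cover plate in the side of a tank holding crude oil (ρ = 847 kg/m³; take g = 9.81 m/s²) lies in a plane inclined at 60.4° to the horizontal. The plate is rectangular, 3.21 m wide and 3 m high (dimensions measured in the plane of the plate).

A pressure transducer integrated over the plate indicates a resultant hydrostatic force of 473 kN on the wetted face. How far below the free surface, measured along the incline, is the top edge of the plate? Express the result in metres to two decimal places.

γ = ρg = 847 × 9.81 / 1000 = 8.30907 kN/m³.
A = 3.21 × 3 = 9.63 m².
From F = γ·h_c·A, the centroid depth is h_c = 473/(8.30907 × 9.63) = 5.91129 m.
Let θ = 60.4° be the plate's angle to the horizontal; measure y along the incline from where the plane meets the free surface. Vertical depth h = y·sinθ with sinθ = 0.869495.
Along the incline, y_c = h_c/sinθ = 5.91129/0.869495 = 6.79853 m.
The centroid lies 3/2 = 1.5 m below the top edge, so the top edge sits at y_top = 6.79853 − 1.5 = 5.29853 m along the incline.

y_top ≈ 5.30 m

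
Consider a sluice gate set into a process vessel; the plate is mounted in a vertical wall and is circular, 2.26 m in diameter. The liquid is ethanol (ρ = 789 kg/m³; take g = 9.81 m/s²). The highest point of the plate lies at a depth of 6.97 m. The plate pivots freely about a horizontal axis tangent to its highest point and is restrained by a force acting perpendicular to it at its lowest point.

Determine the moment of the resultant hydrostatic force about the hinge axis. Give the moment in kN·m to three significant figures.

γ = ρg = 789 × 9.81 / 1000 = 7.74009 kN/m³.
The centroid is at the centre, 1.13 m below the top of the plate, so the centroid depth is h_c = 6.97 + 1.13 = 8.1 m.
A = π(1.13)² = 4.0115 m².
Resultant F = γ·h_c·A = 7.74009 × 8.1 × 4.0115 = 251.5 kN.
I_c = πr⁴/4 = π × 1.13⁴/4 = 1.28057 m⁴.
Centre of pressure: y_p = y_c + I_c/(y_c·A) = 8.1 + 1.28057/(8.1 × 4.0115) = 8.1 + 0.0394105 = 8.13941 m along the plane.
The resultant acts 1.13 + 0.0394105 = 1.16941 m (along the plate) below the hinge at the top edge, so the moment about the hinge is M = F × 1.16941 = 251.5 × 1.16941 = 294.107 kN·m.

M ≈ 294 kN·m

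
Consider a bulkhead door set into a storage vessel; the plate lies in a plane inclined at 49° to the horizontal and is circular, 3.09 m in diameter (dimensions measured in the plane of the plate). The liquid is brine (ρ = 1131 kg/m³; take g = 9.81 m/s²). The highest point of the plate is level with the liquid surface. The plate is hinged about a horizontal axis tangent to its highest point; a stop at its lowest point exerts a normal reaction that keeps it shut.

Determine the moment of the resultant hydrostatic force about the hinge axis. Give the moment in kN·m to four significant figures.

γ = ρg = 1131 × 9.81 / 1000 = 11.09511 kN/m³.
Let θ = 49° be the plate's angle to the horizontal; measure y along the incline from where the plane meets the free surface. Vertical depth h = y·sinθ with sinθ = 0.754710.
The centroid is at the centre, 1.545 m below the top of the plate, so y_c = 1.545 m and h_c = 1.545 × 0.754710 = 1.16603 m.
A = π(1.545)² = 7.49906 m².
Resultant F = γ·h_c·A = 11.09511 × 1.16603 × 7.49906 = 97.0171 kN.
I_c = πr⁴/4 = π × 1.545⁴/4 = 4.47511 m⁴.
Centre of pressure: y_p = y_c + I_c/(y_c·A) = 1.545 + 4.47511/(1.545 × 7.49906) = 1.545 + 0.38625 = 1.93125 m along the plane.
The resultant acts 1.545 + 0.38625 = 1.93125 m (along the plate) below the hinge at the top edge, so the moment about the hinge is M = F × 1.93125 = 97.0171 × 1.93125 = 187.364 kN·m.

M ≈ 187.4 kN·m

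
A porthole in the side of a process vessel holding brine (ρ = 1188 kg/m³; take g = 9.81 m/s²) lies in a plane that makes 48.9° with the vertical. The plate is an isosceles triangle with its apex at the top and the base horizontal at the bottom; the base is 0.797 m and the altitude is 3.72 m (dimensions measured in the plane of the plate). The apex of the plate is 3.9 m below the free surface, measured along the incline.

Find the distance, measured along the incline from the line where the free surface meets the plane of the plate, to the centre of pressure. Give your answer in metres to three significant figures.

y_p = 6.50 m

γ = ρg = 1188 × 9.81 / 1000 = 11.65428 kN/m³.
The plate makes 48.9° with the vertical, i.e. θ = 90° − 48.9° = 41.1° to the horizontal. Measuring y along the incline from the free-surface line, vertical depth h = y·sinθ with sinθ = 0.657375.
With the apex up, the centroid sits 2h/3 = 2 × 3.72/3 = 2.48 m below the apex, so y_c = 3.9 + 2.48 = 6.38 m and h_c = 6.38 × 0.657375 = 4.19405 m.
A = ½ × 0.797 × 3.72 = 1.48242 m².
Resultant F = γ·h_c·A = 11.65428 × 4.19405 × 1.48242 = 72.4587 kN.
I_c = b·h³/36 = 0.797 × 3.72³/36 = 1.13968 m⁴.
Centre of pressure: y_p = y_c + I_c/(y_c·A) = 6.38 + 1.13968/(6.38 × 1.48242) = 6.38 + 0.120501 = 6.5005 m along the plane.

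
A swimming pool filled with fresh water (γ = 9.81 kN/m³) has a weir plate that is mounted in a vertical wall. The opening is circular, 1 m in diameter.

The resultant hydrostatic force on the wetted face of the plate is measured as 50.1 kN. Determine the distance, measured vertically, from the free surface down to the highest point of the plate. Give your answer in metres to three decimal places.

d_top ≈ 6.002 m

γ = 9.81 kN/m³.
A = π(0.5)² = 0.785398 m².
From F = γ·h_c·A, the centroid depth is h_c = 50.1/(9.81 × 0.785398) = 6.50248 m.
The centroid is at the centre, 0.5 m below the top of the plate, so the highest point sits at h_top = 6.50248 − 0.5 = 6.00248 m below the surface.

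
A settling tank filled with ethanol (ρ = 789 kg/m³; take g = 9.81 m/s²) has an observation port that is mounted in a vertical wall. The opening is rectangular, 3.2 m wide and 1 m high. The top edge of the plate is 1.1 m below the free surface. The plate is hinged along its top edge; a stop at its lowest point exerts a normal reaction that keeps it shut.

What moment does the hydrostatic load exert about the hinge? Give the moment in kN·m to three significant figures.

γ = ρg = 789 × 9.81 / 1000 = 7.74009 kN/m³.
The centroid lies 1/2 = 0.5 m below the top edge, so the centroid depth is h_c = 1.1 + 0.5 = 1.6 m.
A = 3.2 × 1 = 3.2 m².
Resultant F = γ·h_c·A = 7.74009 × 1.6 × 3.2 = 39.6293 kN.
I_c = b·h³/12 = 3.2 × 1³/12 = 0.266667 m⁴.
Centre of pressure: y_p = y_c + I_c/(y_c·A) = 1.6 + 0.266667/(1.6 × 3.2) = 1.6 + 0.0520834 = 1.65208 m along the plane.
The resultant acts 0.5 + 0.0520834 = 0.552083 m (along the plate) below the hinge at the top edge, so the moment about the hinge is M = F × 0.552083 = 39.6293 × 0.552083 = 21.8787 kN·m.

M ≈ 21.9 kN·m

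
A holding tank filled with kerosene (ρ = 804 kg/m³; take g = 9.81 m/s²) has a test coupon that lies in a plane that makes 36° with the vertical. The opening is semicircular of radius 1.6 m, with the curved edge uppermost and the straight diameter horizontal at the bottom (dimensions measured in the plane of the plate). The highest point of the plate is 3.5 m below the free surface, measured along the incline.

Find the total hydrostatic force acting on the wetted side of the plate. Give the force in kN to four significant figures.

F ≈ 113.4 kN

γ = ρg = 804 × 9.81 / 1000 = 7.88724 kN/m³.
The plate makes 36° with the vertical, i.e. θ = 90° − 36° = 54° to the horizontal. Measuring y along the incline from the free-surface line, vertical depth h = y·sinθ with sinθ = 0.809017.
The centroid lies 4r/(3π) = 0.679061 m above the diameter, so r − 4r/(3π) = 1.6 − 0.679061 = 0.920939 m below the topmost point, so y_c = 3.5 + 0.920939 = 4.42094 m and h_c = 4.42094 × 0.809017 = 3.57662 m.
A = πr²/2 = π × 1.6²/2 = 4.02124 m².
Resultant F = γ·h_c·A = 7.88724 × 3.57662 × 4.02124 = 113.438 kN.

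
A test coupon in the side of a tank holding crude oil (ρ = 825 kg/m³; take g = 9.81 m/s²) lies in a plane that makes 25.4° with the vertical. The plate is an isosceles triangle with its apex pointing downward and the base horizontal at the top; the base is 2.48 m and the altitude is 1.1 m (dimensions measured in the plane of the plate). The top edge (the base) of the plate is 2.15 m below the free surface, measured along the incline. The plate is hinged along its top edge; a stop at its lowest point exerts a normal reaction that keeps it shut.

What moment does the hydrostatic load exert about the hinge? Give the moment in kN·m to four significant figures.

M ≈ 9.872 kN·m

γ = ρg = 825 × 9.81 / 1000 = 8.09325 kN/m³.
The plate makes 25.4° with the vertical, i.e. θ = 90° − 25.4° = 64.6° to the horizontal. Measuring y along the incline from the free-surface line, vertical depth h = y·sinθ with sinθ = 0.903335.
With the apex down, the centroid sits h/3 = 1.1/3 = 0.366667 m below the base (the top edge), so y_c = 2.15 + 0.366667 = 2.51667 m and h_c = 2.51667 × 0.903335 = 2.2734 m.
A = ½ × 2.48 × 1.1 = 1.364 m².
Resultant F = γ·h_c·A = 8.09325 × 2.2734 × 1.364 = 25.0965 kN.
I_c = b·h³/36 = 2.48 × 1.1³/36 = 0.0916911 m⁴.
Centre of pressure: y_p = y_c + I_c/(y_c·A) = 2.51667 + 0.0916911/(2.51667 × 1.364) = 2.51667 + 0.0267108 = 2.54338 m along the plane.
The resultant acts 0.366667 + 0.0267108 = 0.393378 m (along the plate) below the hinge at the top edge, so the moment about the hinge is M = F × 0.393378 = 25.0965 × 0.393378 = 9.87241 kN·m.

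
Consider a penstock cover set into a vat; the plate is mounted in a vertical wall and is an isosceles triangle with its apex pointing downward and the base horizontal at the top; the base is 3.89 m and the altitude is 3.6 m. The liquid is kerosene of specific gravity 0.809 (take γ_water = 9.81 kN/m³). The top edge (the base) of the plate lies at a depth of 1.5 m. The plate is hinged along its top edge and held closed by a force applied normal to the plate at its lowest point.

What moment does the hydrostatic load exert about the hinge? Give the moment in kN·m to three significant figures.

M ≈ 220 kN·m

γ = 0.809 × 9.81 = 7.93629 kN/m³.
With the apex down, the centroid sits h/3 = 3.6/3 = 1.2 m below the base (the top edge), so the centroid depth is h_c = 1.5 + 1.2 = 2.7 m.
A = ½ × 3.89 × 3.6 = 7.002 m².
Resultant F = γ·h_c·A = 7.93629 × 2.7 × 7.002 = 150.039 kN.
I_c = b·h³/36 = 3.89 × 3.6³/36 = 5.04144 m⁴.
Centre of pressure: y_p = y_c + I_c/(y_c·A) = 2.7 + 5.04144/(2.7 × 7.002) = 2.7 + 0.266667 = 2.96667 m along the plane.
The resultant acts 1.2 + 0.266667 = 1.46667 m (along the plate) below the hinge at the top edge, so the moment about the hinge is M = F × 1.46667 = 150.039 × 1.46667 = 220.058 kN·m.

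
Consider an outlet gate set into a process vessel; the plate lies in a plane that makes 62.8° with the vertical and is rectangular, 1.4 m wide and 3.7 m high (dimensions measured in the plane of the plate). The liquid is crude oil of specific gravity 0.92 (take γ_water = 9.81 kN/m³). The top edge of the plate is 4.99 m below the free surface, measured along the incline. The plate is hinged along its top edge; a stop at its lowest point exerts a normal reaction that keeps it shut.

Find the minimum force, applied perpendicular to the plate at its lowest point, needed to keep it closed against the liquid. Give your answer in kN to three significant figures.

P ≈ 79.7 kN

γ = 0.92 × 9.81 = 9.0252 kN/m³.
The plate makes 62.8° with the vertical, i.e. θ = 90° − 62.8° = 27.2° to the horizontal. Measuring y along the incline from the free-surface line, vertical depth h = y·sinθ with sinθ = 0.457098.
The centroid lies 3.7/2 = 1.85 m below the top edge, so y_c = 4.99 + 1.85 = 6.84 m and h_c = 6.84 × 0.457098 = 3.12655 m.
A = 1.4 × 3.7 = 5.18 m².
Resultant F = γ·h_c·A = 9.0252 × 3.12655 × 5.18 = 146.168 kN.
I_c = b·h³/12 = 1.4 × 3.7³/12 = 5.90952 m⁴.
Centre of pressure: y_p = y_c + I_c/(y_c·A) = 6.84 + 5.90952/(6.84 × 5.18) = 6.84 + 0.166789 = 7.00679 m along the plane.
The resultant acts 1.85 + 0.166789 = 2.01679 m (along the plate) below the hinge at the top edge, so the moment about the hinge is M = F × 2.01679 = 146.168 × 2.01679 = 294.79 kN·m.
A normal force at the bottom, 3.7 m from the hinge, must supply this moment: P = 294.79/3.7 = 79.673 kN.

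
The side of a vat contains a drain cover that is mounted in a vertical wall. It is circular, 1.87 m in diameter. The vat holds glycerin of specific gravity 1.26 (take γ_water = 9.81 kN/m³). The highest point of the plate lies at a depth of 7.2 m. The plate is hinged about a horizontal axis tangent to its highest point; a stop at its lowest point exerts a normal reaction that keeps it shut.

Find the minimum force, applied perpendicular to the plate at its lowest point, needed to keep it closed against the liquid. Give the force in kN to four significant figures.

P ≈ 142.1 kN

γ = 1.26 × 9.81 = 12.3606 kN/m³.
The centroid is at the centre, 0.935 m below the top of the plate, so the centroid depth is h_c = 7.2 + 0.935 = 8.135 m.
A = π(0.935)² = 2.74646 m².
Resultant F = γ·h_c·A = 12.3606 × 8.135 × 2.74646 = 276.166 kN.
I_c = πr⁴/4 = π × 0.935⁴/4 = 0.600256 m⁴.
Centre of pressure: y_p = y_c + I_c/(y_c·A) = 8.135 + 0.600256/(8.135 × 2.74646) = 8.135 + 0.0268662 = 8.16187 m along the plane.
The resultant acts 0.935 + 0.0268662 = 0.961866 m (along the plate) below the hinge at the top edge, so the moment about the hinge is M = F × 0.961866 = 276.166 × 0.961866 = 265.635 kN·m.
A normal force at the bottom, 1.87 m from the hinge, must supply this moment: P = 265.635/1.87 = 142.051 kN.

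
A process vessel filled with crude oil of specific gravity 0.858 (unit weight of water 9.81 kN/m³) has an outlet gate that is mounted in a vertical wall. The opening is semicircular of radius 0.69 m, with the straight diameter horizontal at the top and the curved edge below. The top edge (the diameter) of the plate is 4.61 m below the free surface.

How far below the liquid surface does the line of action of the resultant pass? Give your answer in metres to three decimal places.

γ = 0.858 × 9.81 = 8.41698 kN/m³.
The centroid of a semicircle lies 4r/(3π) = 0.292845 m from the diameter, here below the top edge, so the centroid depth is h_c = 4.61 + 0.292845 = 4.90285 m.
A = πr²/2 = π × 0.69²/2 = 0.747856 m².
Resultant F = γ·h_c·A = 8.41698 × 4.90285 × 0.747856 = 30.8619 kN.
I_c = (π/8 − 8/(9π))·r⁴ = 0.109757 × 0.69⁴ = 0.0248788 m⁴.
Centre of pressure: y_p = y_c + I_c/(y_c·A) = 4.90285 + 0.0248788/(4.90285 × 0.747856) = 4.90285 + 0.0067852 = 4.90964 m along the plane.

h_p = 4.910 m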